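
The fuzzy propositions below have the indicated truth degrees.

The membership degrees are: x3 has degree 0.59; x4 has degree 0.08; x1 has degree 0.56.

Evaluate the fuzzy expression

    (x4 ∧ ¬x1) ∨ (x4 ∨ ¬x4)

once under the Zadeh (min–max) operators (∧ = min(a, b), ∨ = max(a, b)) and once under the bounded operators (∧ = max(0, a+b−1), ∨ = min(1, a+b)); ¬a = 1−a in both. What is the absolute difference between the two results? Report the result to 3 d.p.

0.080

Under Zadeh (min–max):
  ¬x1 = 1 − 0.56 = 0.44
  x4 ∧ ¬x1 = min(a, b) on (0.08, 0.44) = 0.08
  ¬x4 = 1 − 0.08 = 0.92
  x4 ∨ ¬x4 = max(a, b) on (0.08, 0.92) = 0.92
  (x4 ∧ ¬x1) ∨ (x4 ∨ ¬x4) = max(a, b) on (0.08, 0.92) = 0.92
  → value = 0.9200
Under bounded:
  ¬x1 = 1 − 0.56 = 0.44
  x4 ∧ ¬x1 = max(0, a+b−1) on (0.08, 0.44) = 0.00
  ¬x4 = 1 − 0.08 = 0.92
  x4 ∨ ¬x4 = min(1, a+b) on (0.08, 0.92) = 1.00
  (x4 ∧ ¬x1) ∨ (x4 ∨ ¬x4) = min(1, a+b) on (0.00, 1.00) = 1.00
  → value = 1.0000
|0.9200 − 1.0000| = 0.080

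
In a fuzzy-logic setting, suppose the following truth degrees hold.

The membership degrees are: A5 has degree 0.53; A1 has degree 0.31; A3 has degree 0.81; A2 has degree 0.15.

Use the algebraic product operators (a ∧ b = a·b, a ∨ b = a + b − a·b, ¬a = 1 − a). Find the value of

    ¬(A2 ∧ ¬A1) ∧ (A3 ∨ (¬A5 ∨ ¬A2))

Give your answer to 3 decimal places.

0.883

¬A1 = 1 − 0.3100 = 0.6900
A2 ∧ ¬A1 = a·b on (0.1500, 0.6900) = 0.1035
¬(A2 ∧ ¬A1) = 1 − 0.1035 = 0.8965
¬A5 = 1 − 0.5300 = 0.4700
¬A2 = 1 − 0.1500 = 0.8500
¬A5 ∨ ¬A2 = a + b − a·b on (0.4700, 0.8500) = 0.9205
A3 ∨ (¬A5 ∨ ¬A2) = a + b − a·b on (0.8100, 0.9205) = 0.9849
¬(A2 ∧ ¬A1) ∧ (A3 ∨ (¬A5 ∨ ¬A2)) = a·b on (0.8965, 0.9849) = 0.8830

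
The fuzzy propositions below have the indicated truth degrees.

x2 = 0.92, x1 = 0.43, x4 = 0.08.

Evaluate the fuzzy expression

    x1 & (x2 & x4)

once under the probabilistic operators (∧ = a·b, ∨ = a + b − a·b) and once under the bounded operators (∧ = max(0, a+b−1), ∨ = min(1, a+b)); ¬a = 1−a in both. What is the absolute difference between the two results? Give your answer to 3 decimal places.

Under probabilistic:
  x2 & x4 = a·b on (0.9200, 0.0800) = 0.0736
  x1 & (x2 & x4) = a·b on (0.4300, 0.0736) = 0.0316
  → value = 0.0316
Under bounded:
  x2 & x4 = max(0, a+b−1) on (0.92, 0.08) = 0.00
  x1 & (x2 & x4) = max(0, a+b−1) on (0.43, 0.00) = 0.00
  → value = 0.0000
|0.0316 − 0.0000| = 0.032

0.032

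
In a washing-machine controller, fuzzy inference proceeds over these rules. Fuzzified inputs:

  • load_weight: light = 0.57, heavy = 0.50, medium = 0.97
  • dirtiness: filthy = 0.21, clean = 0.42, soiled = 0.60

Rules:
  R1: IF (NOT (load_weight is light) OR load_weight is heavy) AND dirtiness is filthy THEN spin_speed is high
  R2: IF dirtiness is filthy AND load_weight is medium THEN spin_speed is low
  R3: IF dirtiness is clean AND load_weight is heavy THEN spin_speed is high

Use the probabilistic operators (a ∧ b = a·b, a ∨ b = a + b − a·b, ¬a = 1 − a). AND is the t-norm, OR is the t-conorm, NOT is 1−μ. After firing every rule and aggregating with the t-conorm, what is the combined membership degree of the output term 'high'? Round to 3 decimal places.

R1: (¬light=1−0.57=0.43 OR heavy=0.50) = 0.7150; AND[a·b] with filthy=0.21 → w = 0.1502
R2: filthy=0.21, medium=0.97; AND[a·b] → w = 0.2037
R3: clean=0.42, heavy=0.50; AND[a·b] → w = 0.2100
Rules with consequent 'high': {R1, R3} → strengths 0.1502, 0.2100
Aggregate via t-conorm [a + b − a·b]: 0.3286

0.329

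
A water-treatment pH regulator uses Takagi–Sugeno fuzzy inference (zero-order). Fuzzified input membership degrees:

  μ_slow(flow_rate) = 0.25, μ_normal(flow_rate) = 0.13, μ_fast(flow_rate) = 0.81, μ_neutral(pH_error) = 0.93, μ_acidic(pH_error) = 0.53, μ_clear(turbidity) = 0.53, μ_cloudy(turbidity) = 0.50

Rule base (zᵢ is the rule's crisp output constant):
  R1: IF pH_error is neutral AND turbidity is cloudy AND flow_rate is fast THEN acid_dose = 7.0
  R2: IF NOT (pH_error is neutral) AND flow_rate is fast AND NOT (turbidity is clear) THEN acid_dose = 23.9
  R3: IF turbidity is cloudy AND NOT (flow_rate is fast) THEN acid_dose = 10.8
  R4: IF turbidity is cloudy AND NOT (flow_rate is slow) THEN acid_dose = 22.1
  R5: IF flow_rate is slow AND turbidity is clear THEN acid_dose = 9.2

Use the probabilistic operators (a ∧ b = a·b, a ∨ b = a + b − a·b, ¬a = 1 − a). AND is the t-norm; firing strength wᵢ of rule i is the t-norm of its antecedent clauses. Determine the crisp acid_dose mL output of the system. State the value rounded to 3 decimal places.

13.726

R1 (z=7.0): neutral=0.93, cloudy=0.50, fast=0.81; AND[a·b] → w = 0.3767
R2 (z=23.9): ¬neutral=1−0.93=0.07, fast=0.81, ¬clear=1−0.53=0.47; AND[a·b] → w = 0.0266
R3 (z=10.8): cloudy=0.50, ¬fast=1−0.81=0.19; AND[a·b] → w = 0.0950
R4 (z=22.1): cloudy=0.50, ¬slow=1−0.25=0.75; AND[a·b] → w = 0.3750
R5 (z=9.2): slow=0.25, clear=0.53; AND[a·b] → w = 0.1325
Weighted average = (0.3767·7.0 + 0.0266·23.9 + 0.0950·10.8 + 0.3750·22.1 + 0.1325·9.2) / (0.3767 + 0.0266 + 0.0950 + 0.3750 + 0.1325)
  = 13.8060 / 1.0058 = 13.726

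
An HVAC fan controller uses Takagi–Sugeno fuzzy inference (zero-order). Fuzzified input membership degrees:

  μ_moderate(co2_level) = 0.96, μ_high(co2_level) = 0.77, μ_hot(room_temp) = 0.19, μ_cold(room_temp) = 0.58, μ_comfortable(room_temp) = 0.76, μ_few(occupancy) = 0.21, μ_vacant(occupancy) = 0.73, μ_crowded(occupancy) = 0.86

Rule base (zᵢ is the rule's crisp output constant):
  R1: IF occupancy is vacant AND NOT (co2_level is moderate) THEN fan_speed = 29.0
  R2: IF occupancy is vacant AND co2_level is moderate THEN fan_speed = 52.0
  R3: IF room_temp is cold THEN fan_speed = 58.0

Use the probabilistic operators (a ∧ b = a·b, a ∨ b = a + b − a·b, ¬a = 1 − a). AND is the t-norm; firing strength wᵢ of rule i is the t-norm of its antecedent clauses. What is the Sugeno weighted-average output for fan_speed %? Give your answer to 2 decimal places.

R1 (z=29.0): vacant=0.73, ¬moderate=1−0.96=0.04; AND[a·b] → w = 0.0292
R2 (z=52.0): vacant=0.73, moderate=0.96; AND[a·b] → w = 0.7008
R3 (z=58.0): cold=0.58 → w = 0.5800
Weighted average = (0.0292·29.0 + 0.7008·52.0 + 0.5800·58.0) / (0.0292 + 0.7008 + 0.5800)
  = 70.9284 / 1.3100 = 54.14

54.14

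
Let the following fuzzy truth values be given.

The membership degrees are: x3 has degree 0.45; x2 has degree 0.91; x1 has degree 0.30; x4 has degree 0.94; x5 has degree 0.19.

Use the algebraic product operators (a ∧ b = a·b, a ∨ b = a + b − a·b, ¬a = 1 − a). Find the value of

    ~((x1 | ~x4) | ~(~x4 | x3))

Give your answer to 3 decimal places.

0.318

~x4 = 1 − 0.9400 = 0.0600
x1 | ~x4 = a + b − a·b on (0.3000, 0.0600) = 0.3420
~x4 = 1 − 0.9400 = 0.0600
~x4 | x3 = a + b − a·b on (0.0600, 0.4500) = 0.4830
~(~x4 | x3) = 1 − 0.4830 = 0.5170
(x1 | ~x4) | ~(~x4 | x3) = a + b − a·b on (0.3420, 0.5170) = 0.6822
~((x1 | ~x4) | ~(~x4 | x3)) = 1 − 0.6822 = 0.3178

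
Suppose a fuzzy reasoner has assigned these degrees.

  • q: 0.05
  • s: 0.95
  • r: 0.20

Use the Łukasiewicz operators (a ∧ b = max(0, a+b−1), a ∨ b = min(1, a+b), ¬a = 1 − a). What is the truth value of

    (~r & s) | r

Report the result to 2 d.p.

0.95

~r = 1 − 0.20 = 0.80
~r & s = max(0, a+b−1) on (0.80, 0.95) = 0.75
(~r & s) | r = min(1, a+b) on (0.75, 0.20) = 0.95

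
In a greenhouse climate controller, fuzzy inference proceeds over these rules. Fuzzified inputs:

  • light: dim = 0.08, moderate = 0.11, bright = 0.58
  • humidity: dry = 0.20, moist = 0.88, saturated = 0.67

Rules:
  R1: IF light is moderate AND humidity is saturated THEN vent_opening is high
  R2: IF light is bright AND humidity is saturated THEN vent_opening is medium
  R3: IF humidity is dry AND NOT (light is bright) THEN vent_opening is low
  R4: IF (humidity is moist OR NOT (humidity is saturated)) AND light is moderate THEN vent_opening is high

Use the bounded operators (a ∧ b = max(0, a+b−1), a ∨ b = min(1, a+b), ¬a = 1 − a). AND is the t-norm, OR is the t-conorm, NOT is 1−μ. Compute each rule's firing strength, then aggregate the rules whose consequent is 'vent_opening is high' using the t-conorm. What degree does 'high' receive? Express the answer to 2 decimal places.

0.11

R1: moderate=0.11, saturated=0.67; AND[max(0, a+b−1)] → w = 0.00
R2: bright=0.58, saturated=0.67; AND[max(0, a+b−1)] → w = 0.25
R3: dry=0.20, ¬bright=1−0.58=0.42; AND[max(0, a+b−1)] → w = 0.00
R4: (moist=0.88 OR ¬saturated=1−0.67=0.33) = 1.00; AND[max(0, a+b−1)] with moderate=0.11 → w = 0.11
Rules with consequent 'high': {R1, R4} → strengths 0.00, 0.11
Aggregate via t-conorm [min(1, a+b)]: 0.11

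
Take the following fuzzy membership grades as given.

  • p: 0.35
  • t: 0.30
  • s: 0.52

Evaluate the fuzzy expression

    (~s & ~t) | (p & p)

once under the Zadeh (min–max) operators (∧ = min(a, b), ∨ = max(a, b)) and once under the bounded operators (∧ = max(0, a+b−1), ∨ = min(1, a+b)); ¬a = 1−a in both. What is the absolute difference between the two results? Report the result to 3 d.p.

Under Zadeh (min–max):
  ~s = 1 − 0.52 = 0.48
  ~t = 1 − 0.30 = 0.70
  ~s & ~t = min(a, b) on (0.48, 0.70) = 0.48
  p & p = min(a, b) on (0.35, 0.35) = 0.35
  (~s & ~t) | (p & p) = max(a, b) on (0.48, 0.35) = 0.48
  → value = 0.4800
Under bounded:
  ~s = 1 − 0.52 = 0.48
  ~t = 1 − 0.30 = 0.70
  ~s & ~t = max(0, a+b−1) on (0.48, 0.70) = 0.18
  p & p = max(0, a+b−1) on (0.35, 0.35) = 0.00
  (~s & ~t) | (p & p) = min(1, a+b) on (0.18, 0.00) = 0.18
  → value = 0.1800
|0.4800 − 0.1800| = 0.300

0.300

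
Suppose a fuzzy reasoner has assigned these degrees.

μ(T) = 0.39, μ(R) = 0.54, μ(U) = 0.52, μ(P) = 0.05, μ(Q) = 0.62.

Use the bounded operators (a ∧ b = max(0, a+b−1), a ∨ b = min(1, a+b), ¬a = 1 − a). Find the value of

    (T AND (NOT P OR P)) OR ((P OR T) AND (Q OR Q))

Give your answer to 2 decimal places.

0.83

NOT P = 1 − 0.05 = 0.95
NOT P OR P = min(1, a+b) on (0.95, 0.05) = 1.00
T AND (NOT P OR P) = max(0, a+b−1) on (0.39, 1.00) = 0.39
P OR T = min(1, a+b) on (0.05, 0.39) = 0.44
Q OR Q = min(1, a+b) on (0.62, 0.62) = 1.00
(P OR T) AND (Q OR Q) = max(0, a+b−1) on (0.44, 1.00) = 0.44
(T AND (NOT P OR P)) OR ((P OR T) AND (Q OR Q)) = min(1, a+b) on (0.39, 0.44) = 0.83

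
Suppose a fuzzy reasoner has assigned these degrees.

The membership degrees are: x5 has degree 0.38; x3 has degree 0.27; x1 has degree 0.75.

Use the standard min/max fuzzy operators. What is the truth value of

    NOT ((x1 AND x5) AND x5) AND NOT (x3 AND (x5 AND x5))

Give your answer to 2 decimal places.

0.62

x1 AND x5 = min(a, b) on (0.75, 0.38) = 0.38
(x1 AND x5) AND x5 = min(a, b) on (0.38, 0.38) = 0.38
NOT ((x1 AND x5) AND x5) = 1 − 0.38 = 0.62
x5 AND x5 = min(a, b) on (0.38, 0.38) = 0.38
x3 AND (x5 AND x5) = min(a, b) on (0.27, 0.38) = 0.27
NOT (x3 AND (x5 AND x5)) = 1 − 0.27 = 0.73
NOT ((x1 AND x5) AND x5) AND NOT (x3 AND (x5 AND x5)) = min(a, b) on (0.62, 0.73) = 0.62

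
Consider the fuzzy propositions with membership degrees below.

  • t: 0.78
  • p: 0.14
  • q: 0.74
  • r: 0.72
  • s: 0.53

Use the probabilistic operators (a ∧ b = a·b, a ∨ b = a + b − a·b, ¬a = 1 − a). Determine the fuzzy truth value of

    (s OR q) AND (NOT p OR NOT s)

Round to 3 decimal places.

s OR q = a + b − a·b on (0.5300, 0.7400) = 0.8778
NOT p = 1 − 0.1400 = 0.8600
NOT s = 1 − 0.5300 = 0.4700
NOT p OR NOT s = a + b − a·b on (0.8600, 0.4700) = 0.9258
(s OR q) AND (NOT p OR NOT s) = a·b on (0.8778, 0.9258) = 0.8127

0.813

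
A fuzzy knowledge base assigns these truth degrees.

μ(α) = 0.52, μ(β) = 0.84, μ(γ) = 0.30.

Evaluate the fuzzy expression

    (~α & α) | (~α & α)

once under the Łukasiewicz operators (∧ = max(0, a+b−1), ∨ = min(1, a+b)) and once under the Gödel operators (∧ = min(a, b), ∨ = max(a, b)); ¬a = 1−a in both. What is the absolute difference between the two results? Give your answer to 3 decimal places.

Under Łukasiewicz:
  ~α = 1 − 0.52 = 0.48
  ~α & α = max(0, a+b−1) on (0.48, 0.52) = 0.00
  ~α = 1 − 0.52 = 0.48
  ~α & α = max(0, a+b−1) on (0.48, 0.52) = 0.00
  (~α & α) | (~α & α) = min(1, a+b) on (0.00, 0.00) = 0.00
  → value = 0.0000
Under Gödel:
  ~α = 1 − 0.52 = 0.48
  ~α & α = min(a, b) on (0.48, 0.52) = 0.48
  ~α = 1 − 0.52 = 0.48
  ~α & α = min(a, b) on (0.48, 0.52) = 0.48
  (~α & α) | (~α & α) = max(a, b) on (0.48, 0.48) = 0.48
  → value = 0.4800
|0.0000 − 0.4800| = 0.480

0.480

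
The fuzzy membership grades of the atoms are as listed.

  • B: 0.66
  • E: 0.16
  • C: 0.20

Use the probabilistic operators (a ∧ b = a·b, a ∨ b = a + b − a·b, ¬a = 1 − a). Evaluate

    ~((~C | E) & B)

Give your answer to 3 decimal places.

0.451

~C = 1 − 0.2000 = 0.8000
~C | E = a + b − a·b on (0.8000, 0.1600) = 0.8320
(~C | E) & B = a·b on (0.8320, 0.6600) = 0.5491
~((~C | E) & B) = 1 − 0.5491 = 0.4509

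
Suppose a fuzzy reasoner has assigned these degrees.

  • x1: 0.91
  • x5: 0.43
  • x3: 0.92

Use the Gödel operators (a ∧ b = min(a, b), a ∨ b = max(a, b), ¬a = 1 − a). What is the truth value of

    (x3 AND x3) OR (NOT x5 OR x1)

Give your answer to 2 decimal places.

x3 AND x3 = min(a, b) on (0.92, 0.92) = 0.92
NOT x5 = 1 − 0.43 = 0.57
NOT x5 OR x1 = max(a, b) on (0.57, 0.91) = 0.91
(x3 AND x3) OR (NOT x5 OR x1) = max(a, b) on (0.92, 0.91) = 0.92

0.92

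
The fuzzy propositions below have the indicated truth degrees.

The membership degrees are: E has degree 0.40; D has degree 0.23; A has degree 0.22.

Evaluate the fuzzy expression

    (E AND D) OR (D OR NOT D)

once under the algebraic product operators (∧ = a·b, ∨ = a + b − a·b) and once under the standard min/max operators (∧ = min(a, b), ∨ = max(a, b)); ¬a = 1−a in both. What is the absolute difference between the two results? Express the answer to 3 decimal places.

Under algebraic product:
  E AND D = a·b on (0.4000, 0.2300) = 0.0920
  NOT D = 1 − 0.2300 = 0.7700
  D OR NOT D = a + b − a·b on (0.2300, 0.7700) = 0.8229
  (E AND D) OR (D OR NOT D) = a + b − a·b on (0.0920, 0.8229) = 0.8392
  → value = 0.8392
Under standard min/max:
  E AND D = min(a, b) on (0.40, 0.23) = 0.23
  NOT D = 1 − 0.23 = 0.77
  D OR NOT D = max(a, b) on (0.23, 0.77) = 0.77
  (E AND D) OR (D OR NOT D) = max(a, b) on (0.23, 0.77) = 0.77
  → value = 0.7700
|0.8392 − 0.7700| = 0.069

0.069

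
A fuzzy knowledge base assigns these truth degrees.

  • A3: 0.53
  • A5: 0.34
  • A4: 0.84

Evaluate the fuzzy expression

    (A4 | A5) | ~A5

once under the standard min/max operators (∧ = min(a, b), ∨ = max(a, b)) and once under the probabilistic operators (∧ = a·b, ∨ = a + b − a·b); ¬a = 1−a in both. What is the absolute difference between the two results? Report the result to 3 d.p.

Under standard min/max:
  A4 | A5 = max(a, b) on (0.84, 0.34) = 0.84
  ~A5 = 1 − 0.34 = 0.66
  (A4 | A5) | ~A5 = max(a, b) on (0.84, 0.66) = 0.84
  → value = 0.8400
Under probabilistic:
  A4 | A5 = a + b − a·b on (0.8400, 0.3400) = 0.8944
  ~A5 = 1 − 0.3400 = 0.6600
  (A4 | A5) | ~A5 = a + b − a·b on (0.8944, 0.6600) = 0.9641
  → value = 0.9641
|0.8400 − 0.9641| = 0.124

0.124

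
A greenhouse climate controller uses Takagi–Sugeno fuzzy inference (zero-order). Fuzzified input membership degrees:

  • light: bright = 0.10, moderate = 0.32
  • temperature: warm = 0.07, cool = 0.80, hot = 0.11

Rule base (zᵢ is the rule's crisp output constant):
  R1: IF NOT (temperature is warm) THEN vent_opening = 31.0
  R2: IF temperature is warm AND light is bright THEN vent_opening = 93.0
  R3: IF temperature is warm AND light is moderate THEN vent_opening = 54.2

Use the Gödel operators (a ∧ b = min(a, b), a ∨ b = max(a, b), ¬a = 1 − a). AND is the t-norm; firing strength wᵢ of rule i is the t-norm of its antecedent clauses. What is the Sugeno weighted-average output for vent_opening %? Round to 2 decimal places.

R1 (z=31.0): ¬warm=1−0.07=0.93 → w = 0.93
R2 (z=93.0): warm=0.07, bright=0.10; AND[min(a, b)] → w = 0.07
R3 (z=54.2): warm=0.07, moderate=0.32; AND[min(a, b)] → w = 0.07
Weighted average = (0.93·31.0 + 0.07·93.0 + 0.07·54.2) / (0.93 + 0.07 + 0.07)
  = 39.1340 / 1.0700 = 36.57

36.57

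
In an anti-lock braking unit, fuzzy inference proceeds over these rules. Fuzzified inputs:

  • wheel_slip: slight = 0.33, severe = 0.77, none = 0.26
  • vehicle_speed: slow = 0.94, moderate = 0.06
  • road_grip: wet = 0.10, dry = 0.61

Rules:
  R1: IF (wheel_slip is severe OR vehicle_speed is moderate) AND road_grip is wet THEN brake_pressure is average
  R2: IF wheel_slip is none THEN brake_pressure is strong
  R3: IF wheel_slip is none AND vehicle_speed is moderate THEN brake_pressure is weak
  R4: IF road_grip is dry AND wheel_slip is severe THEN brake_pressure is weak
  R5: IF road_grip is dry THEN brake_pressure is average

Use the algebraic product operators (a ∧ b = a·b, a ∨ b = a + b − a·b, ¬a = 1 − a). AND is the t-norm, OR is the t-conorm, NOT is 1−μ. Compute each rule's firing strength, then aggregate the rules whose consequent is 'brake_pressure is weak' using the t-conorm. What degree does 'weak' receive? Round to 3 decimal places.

0.478

R1: (severe=0.77 OR moderate=0.06) = 0.7838; AND[a·b] with wet=0.10 → w = 0.0784
R2: none=0.26 → w = 0.2600
R3: none=0.26, moderate=0.06; AND[a·b] → w = 0.0156
R4: dry=0.61, severe=0.77; AND[a·b] → w = 0.4697
R5: dry=0.61 → w = 0.6100
Rules with consequent 'weak': {R3, R4} → strengths 0.0156, 0.4697
Aggregate via t-conorm [a + b − a·b]: 0.4780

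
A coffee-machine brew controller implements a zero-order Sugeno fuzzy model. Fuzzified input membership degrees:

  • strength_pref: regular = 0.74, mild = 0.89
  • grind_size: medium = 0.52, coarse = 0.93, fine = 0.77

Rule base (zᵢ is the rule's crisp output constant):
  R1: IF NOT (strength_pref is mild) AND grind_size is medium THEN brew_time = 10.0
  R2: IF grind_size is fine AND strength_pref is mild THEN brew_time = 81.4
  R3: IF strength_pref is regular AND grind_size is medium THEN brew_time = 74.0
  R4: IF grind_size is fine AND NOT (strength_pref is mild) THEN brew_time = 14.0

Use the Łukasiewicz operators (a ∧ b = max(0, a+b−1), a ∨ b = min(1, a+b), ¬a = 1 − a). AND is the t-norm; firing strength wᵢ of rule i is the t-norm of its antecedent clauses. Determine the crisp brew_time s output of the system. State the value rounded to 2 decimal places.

R1 (z=10.0): ¬mild=1−0.89=0.11, medium=0.52; AND[max(0, a+b−1)] → w = 0.00
R2 (z=81.4): fine=0.77, mild=0.89; AND[max(0, a+b−1)] → w = 0.66
R3 (z=74.0): regular=0.74, medium=0.52; AND[max(0, a+b−1)] → w = 0.26
R4 (z=14.0): fine=0.77, ¬mild=1−0.89=0.11; AND[max(0, a+b−1)] → w = 0.00
Weighted average = (0.00·10.0 + 0.66·81.4 + 0.26·74.0 + 0.00·14.0) / (0.00 + 0.66 + 0.26 + 0.00)
  = 72.9640 / 0.9200 = 79.31

79.31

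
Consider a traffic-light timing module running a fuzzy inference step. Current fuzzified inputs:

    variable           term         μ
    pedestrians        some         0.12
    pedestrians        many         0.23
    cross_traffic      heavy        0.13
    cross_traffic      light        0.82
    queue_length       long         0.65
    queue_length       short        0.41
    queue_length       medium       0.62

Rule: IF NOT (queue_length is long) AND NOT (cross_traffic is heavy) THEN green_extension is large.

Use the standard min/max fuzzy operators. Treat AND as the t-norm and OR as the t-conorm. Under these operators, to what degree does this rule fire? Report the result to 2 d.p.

0.35

firing strength: ¬long=1−0.65=0.35, ¬heavy=1−0.13=0.87; AND[min(a, b)] → w = 0.35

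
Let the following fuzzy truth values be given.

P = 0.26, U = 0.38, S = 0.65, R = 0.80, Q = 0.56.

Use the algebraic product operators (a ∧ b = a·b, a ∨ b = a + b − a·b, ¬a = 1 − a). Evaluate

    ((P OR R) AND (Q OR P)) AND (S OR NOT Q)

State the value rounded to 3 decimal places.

P OR R = a + b − a·b on (0.2600, 0.8000) = 0.8520
Q OR P = a + b − a·b on (0.5600, 0.2600) = 0.6744
(P OR R) AND (Q OR P) = a·b on (0.8520, 0.6744) = 0.5746
NOT Q = 1 − 0.5600 = 0.4400
S OR NOT Q = a + b − a·b on (0.6500, 0.4400) = 0.8040
((P OR R) AND (Q OR P)) AND (S OR NOT Q) = a·b on (0.5746, 0.8040) = 0.4620

0.462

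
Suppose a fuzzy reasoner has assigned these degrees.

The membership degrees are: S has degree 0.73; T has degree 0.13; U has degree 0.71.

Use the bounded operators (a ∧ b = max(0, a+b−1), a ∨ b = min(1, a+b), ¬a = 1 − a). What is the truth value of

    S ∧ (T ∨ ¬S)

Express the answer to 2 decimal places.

0.13

¬S = 1 − 0.73 = 0.27
T ∨ ¬S = min(1, a+b) on (0.13, 0.27) = 0.40
S ∧ (T ∨ ¬S) = max(0, a+b−1) on (0.73, 0.40) = 0.13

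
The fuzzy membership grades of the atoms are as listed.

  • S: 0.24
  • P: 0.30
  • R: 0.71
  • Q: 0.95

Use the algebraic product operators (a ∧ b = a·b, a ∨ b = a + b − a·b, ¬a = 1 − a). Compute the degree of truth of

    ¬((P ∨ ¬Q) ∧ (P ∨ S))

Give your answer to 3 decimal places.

¬Q = 1 − 0.9500 = 0.0500
P ∨ ¬Q = a + b − a·b on (0.3000, 0.0500) = 0.3350
P ∨ S = a + b − a·b on (0.3000, 0.2400) = 0.4680
(P ∨ ¬Q) ∧ (P ∨ S) = a·b on (0.3350, 0.4680) = 0.1568
¬((P ∨ ¬Q) ∧ (P ∨ S)) = 1 − 0.1568 = 0.8432

0.843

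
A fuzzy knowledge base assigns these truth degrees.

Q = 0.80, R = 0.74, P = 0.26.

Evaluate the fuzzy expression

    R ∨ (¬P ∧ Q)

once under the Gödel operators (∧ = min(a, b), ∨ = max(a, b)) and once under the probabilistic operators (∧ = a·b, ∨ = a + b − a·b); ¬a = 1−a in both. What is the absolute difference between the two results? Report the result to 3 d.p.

Under Gödel:
  ¬P = 1 − 0.26 = 0.74
  ¬P ∧ Q = min(a, b) on (0.74, 0.80) = 0.74
  R ∨ (¬P ∧ Q) = max(a, b) on (0.74, 0.74) = 0.74
  → value = 0.7400
Under probabilistic:
  ¬P = 1 − 0.2600 = 0.7400
  ¬P ∧ Q = a·b on (0.7400, 0.8000) = 0.5920
  R ∨ (¬P ∧ Q) = a + b − a·b on (0.7400, 0.5920) = 0.8939
  → value = 0.8939
|0.7400 − 0.8939| = 0.154

0.154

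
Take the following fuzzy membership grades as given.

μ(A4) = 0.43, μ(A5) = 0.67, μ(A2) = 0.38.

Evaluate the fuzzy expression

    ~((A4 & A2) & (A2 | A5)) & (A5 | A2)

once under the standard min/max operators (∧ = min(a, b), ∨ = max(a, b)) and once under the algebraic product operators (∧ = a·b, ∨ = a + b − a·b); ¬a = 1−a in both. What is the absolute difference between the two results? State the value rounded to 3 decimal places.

Under standard min/max:
  A4 & A2 = min(a, b) on (0.43, 0.38) = 0.38
  A2 | A5 = max(a, b) on (0.38, 0.67) = 0.67
  (A4 & A2) & (A2 | A5) = min(a, b) on (0.38, 0.67) = 0.38
  ~((A4 & A2) & (A2 | A5)) = 1 − 0.38 = 0.62
  A5 | A2 = max(a, b) on (0.67, 0.38) = 0.67
  ~((A4 & A2) & (A2 | A5)) & (A5 | A2) = min(a, b) on (0.62, 0.67) = 0.62
  → value = 0.6200
Under algebraic product:
  A4 & A2 = a·b on (0.4300, 0.3800) = 0.1634
  A2 | A5 = a + b − a·b on (0.3800, 0.6700) = 0.7954
  (A4 & A2) & (A2 | A5) = a·b on (0.1634, 0.7954) = 0.1300
  ~((A4 & A2) & (A2 | A5)) = 1 − 0.1300 = 0.8700
  A5 | A2 = a + b − a·b on (0.6700, 0.3800) = 0.7954
  ~((A4 & A2) & (A2 | A5)) & (A5 | A2) = a·b on (0.8700, 0.7954) = 0.6920
  → value = 0.6920
|0.6200 − 0.6920| = 0.072

0.072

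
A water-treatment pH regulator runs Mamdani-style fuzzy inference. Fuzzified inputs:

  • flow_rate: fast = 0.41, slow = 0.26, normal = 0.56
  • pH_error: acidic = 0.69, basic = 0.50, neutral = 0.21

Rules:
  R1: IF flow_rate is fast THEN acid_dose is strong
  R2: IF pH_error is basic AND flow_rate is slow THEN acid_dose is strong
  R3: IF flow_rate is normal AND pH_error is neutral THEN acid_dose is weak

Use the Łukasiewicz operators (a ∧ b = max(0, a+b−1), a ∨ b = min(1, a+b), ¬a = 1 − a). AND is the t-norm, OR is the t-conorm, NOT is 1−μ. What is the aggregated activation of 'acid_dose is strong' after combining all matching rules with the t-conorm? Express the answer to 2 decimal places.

0.41

R1: fast=0.41 → w = 0.41
R2: basic=0.50, slow=0.26; AND[max(0, a+b−1)] → w = 0.00
R3: normal=0.56, neutral=0.21; AND[max(0, a+b−1)] → w = 0.00
Rules with consequent 'strong': {R1, R2} → strengths 0.41, 0.00
Aggregate via t-conorm [min(1, a+b)]: 0.41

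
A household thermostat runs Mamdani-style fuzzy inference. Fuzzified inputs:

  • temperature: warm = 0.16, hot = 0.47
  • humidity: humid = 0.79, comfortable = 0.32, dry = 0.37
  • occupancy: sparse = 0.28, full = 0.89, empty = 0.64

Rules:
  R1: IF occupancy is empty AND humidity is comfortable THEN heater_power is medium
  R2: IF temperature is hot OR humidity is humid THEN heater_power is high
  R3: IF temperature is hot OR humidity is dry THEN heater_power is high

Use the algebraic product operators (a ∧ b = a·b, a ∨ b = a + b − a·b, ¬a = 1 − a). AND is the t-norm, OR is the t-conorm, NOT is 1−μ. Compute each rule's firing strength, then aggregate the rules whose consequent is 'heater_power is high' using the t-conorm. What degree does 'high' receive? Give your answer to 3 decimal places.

R1: empty=0.64, comfortable=0.32; AND[a·b] → w = 0.2048
R2: hot=0.47, humid=0.79; OR[a + b − a·b] → w = 0.8887
R3: hot=0.47, dry=0.37; OR[a + b − a·b] → w = 0.6661
Rules with consequent 'high': {R2, R3} → strengths 0.8887, 0.6661
Aggregate via t-conorm [a + b − a·b]: 0.9628

0.963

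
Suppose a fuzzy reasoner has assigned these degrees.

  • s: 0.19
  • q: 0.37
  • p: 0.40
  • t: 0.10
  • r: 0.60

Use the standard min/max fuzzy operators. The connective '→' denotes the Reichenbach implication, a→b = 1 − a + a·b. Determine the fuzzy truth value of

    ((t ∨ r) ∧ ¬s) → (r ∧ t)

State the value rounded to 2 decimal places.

0.46

t ∨ r = max(a, b) on (0.10, 0.60) = 0.60
¬s = 1 − 0.19 = 0.81
(t ∨ r) ∧ ¬s = min(a, b) on (0.60, 0.81) = 0.60
r ∧ t = min(a, b) on (0.60, 0.10) = 0.10
((t ∨ r) ∧ ¬s) → (r ∧ t)  [Reichenbach: 1 − a + a·b] with a=0.60, b=0.10 → 0.46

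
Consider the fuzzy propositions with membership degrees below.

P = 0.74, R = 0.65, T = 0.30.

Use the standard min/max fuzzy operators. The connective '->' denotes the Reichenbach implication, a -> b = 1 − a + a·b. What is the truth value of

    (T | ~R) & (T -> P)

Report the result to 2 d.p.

~R = 1 − 0.65 = 0.35
T | ~R = max(a, b) on (0.30, 0.35) = 0.35
T -> P  [Reichenbach: 1 − a + a·b] with a=0.30, b=0.74 → 0.92
(T | ~R) & (T -> P) = min(a, b) on (0.35, 0.92) = 0.35

0.35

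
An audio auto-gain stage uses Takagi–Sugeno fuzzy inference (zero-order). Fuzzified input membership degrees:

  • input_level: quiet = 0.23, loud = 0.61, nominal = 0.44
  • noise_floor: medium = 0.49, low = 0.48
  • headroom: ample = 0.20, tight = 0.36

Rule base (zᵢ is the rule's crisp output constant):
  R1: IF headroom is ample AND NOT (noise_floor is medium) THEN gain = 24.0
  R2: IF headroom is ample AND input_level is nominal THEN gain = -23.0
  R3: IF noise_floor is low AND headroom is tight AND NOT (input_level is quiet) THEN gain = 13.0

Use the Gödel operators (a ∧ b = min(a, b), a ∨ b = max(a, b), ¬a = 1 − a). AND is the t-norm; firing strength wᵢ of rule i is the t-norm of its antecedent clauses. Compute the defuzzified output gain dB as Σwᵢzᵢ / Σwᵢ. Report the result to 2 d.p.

R1 (z=24.0): ample=0.20, ¬medium=1−0.49=0.51; AND[min(a, b)] → w = 0.20
R2 (z=-23.0): ample=0.20, nominal=0.44; AND[min(a, b)] → w = 0.20
R3 (z=13.0): low=0.48, tight=0.36, ¬quiet=1−0.23=0.77; AND[min(a, b)] → w = 0.36
Weighted average = (0.20·24.0 + 0.20·-23.0 + 0.36·13.0) / (0.20 + 0.20 + 0.36)
  = 4.8800 / 0.7600 = 6.42

6.42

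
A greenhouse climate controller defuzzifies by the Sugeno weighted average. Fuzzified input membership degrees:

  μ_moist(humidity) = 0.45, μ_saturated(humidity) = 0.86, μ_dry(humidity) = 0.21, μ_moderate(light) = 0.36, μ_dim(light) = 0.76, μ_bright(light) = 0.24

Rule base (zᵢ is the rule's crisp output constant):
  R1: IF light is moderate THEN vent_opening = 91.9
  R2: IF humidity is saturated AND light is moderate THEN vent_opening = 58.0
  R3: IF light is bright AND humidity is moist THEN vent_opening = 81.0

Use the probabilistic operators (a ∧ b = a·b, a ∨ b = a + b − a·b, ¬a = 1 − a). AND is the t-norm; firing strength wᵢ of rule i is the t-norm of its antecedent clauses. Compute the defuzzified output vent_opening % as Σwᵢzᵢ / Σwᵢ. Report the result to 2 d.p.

76.89

R1 (z=91.9): moderate=0.36 → w = 0.3600
R2 (z=58.0): saturated=0.86, moderate=0.36; AND[a·b] → w = 0.3096
R3 (z=81.0): bright=0.24, moist=0.45; AND[a·b] → w = 0.1080
Weighted average = (0.3600·91.9 + 0.3096·58.0 + 0.1080·81.0) / (0.3600 + 0.3096 + 0.1080)
  = 59.7888 / 0.7776 = 76.89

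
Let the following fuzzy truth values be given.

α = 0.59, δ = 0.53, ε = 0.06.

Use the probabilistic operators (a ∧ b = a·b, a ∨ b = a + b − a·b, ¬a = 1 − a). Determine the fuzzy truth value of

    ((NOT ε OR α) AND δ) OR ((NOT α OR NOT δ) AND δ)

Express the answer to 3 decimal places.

NOT ε = 1 − 0.0600 = 0.9400
NOT ε OR α = a + b − a·b on (0.9400, 0.5900) = 0.9754
(NOT ε OR α) AND δ = a·b on (0.9754, 0.5300) = 0.5170
NOT α = 1 − 0.5900 = 0.4100
NOT δ = 1 − 0.5300 = 0.4700
NOT α OR NOT δ = a + b − a·b on (0.4100, 0.4700) = 0.6873
(NOT α OR NOT δ) AND δ = a·b on (0.6873, 0.5300) = 0.3643
((NOT ε OR α) AND δ) OR ((NOT α OR NOT δ) AND δ) = a + b − a·b on (0.5170, 0.3643) = 0.6929

0.693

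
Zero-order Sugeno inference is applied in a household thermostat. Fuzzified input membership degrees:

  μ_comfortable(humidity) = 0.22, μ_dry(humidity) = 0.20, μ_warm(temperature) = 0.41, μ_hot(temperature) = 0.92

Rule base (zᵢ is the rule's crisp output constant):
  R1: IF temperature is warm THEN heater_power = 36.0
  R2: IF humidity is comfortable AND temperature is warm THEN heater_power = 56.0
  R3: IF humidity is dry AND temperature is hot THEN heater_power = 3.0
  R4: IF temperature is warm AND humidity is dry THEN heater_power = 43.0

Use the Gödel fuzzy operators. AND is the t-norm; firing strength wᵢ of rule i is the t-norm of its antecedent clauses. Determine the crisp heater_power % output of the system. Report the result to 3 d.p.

35.223

R1 (z=36.0): warm=0.41 → w = 0.41
R2 (z=56.0): comfortable=0.22, warm=0.41; AND[min(a, b)] → w = 0.22
R3 (z=3.0): dry=0.20, hot=0.92; AND[min(a, b)] → w = 0.20
R4 (z=43.0): warm=0.41, dry=0.20; AND[min(a, b)] → w = 0.20
Weighted average = (0.41·36.0 + 0.22·56.0 + 0.20·3.0 + 0.20·43.0) / (0.41 + 0.22 + 0.20 + 0.20)
  = 36.2800 / 1.0300 = 35.223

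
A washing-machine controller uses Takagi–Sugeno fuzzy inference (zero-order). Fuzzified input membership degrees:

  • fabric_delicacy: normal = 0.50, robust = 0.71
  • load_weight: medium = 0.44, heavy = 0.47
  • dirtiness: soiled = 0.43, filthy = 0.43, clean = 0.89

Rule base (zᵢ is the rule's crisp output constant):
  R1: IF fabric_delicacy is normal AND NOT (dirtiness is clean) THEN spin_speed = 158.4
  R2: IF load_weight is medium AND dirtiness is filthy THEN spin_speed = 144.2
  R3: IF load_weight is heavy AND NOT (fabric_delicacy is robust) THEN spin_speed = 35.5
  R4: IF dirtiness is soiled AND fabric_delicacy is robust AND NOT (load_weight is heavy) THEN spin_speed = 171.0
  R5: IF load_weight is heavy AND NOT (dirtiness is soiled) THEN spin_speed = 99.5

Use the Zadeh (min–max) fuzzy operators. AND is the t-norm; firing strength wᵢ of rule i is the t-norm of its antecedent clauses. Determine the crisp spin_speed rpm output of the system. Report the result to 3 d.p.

121.399

R1 (z=158.4): normal=0.50, ¬clean=1−0.89=0.11; AND[min(a, b)] → w = 0.11
R2 (z=144.2): medium=0.44, filthy=0.43; AND[min(a, b)] → w = 0.43
R3 (z=35.5): heavy=0.47, ¬robust=1−0.71=0.29; AND[min(a, b)] → w = 0.29
R4 (z=171.0): soiled=0.43, robust=0.71, ¬heavy=1−0.47=0.53; AND[min(a, b)] → w = 0.43
R5 (z=99.5): heavy=0.47, ¬soiled=1−0.43=0.57; AND[min(a, b)] → w = 0.47
Weighted average = (0.11·158.4 + 0.43·144.2 + 0.29·35.5 + 0.43·171.0 + 0.47·99.5) / (0.11 + 0.43 + 0.29 + 0.43 + 0.47)
  = 210.0200 / 1.7300 = 121.399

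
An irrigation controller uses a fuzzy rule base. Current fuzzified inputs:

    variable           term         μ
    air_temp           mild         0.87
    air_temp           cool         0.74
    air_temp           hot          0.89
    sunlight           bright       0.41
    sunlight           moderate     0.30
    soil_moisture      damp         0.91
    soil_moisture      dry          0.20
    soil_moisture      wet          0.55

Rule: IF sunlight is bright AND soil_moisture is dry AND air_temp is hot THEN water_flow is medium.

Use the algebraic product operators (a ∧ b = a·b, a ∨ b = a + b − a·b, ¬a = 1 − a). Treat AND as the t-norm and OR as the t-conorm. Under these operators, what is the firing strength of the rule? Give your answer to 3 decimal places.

firing strength: bright=0.41, dry=0.20, hot=0.89; AND[a·b] → w = 0.0730

0.073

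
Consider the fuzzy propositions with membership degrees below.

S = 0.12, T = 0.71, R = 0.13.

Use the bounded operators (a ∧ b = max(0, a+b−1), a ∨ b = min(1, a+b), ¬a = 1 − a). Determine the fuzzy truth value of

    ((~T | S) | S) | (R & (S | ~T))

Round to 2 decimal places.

~T = 1 − 0.71 = 0.29
~T | S = min(1, a+b) on (0.29, 0.12) = 0.41
(~T | S) | S = min(1, a+b) on (0.41, 0.12) = 0.53
~T = 1 − 0.71 = 0.29
S | ~T = min(1, a+b) on (0.12, 0.29) = 0.41
R & (S | ~T) = max(0, a+b−1) on (0.13, 0.41) = 0.00
((~T | S) | S) | (R & (S | ~T)) = min(1, a+b) on (0.53, 0.00) = 0.53

0.53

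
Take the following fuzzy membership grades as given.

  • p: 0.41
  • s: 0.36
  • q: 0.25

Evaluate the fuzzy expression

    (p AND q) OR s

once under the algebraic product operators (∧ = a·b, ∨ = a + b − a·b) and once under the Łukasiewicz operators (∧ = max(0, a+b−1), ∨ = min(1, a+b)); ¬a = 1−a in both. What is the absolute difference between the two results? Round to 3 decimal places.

0.066

Under algebraic product:
  p AND q = a·b on (0.4100, 0.2500) = 0.1025
  (p AND q) OR s = a + b − a·b on (0.1025, 0.3600) = 0.4256
  → value = 0.4256
Under Łukasiewicz:
  p AND q = max(0, a+b−1) on (0.41, 0.25) = 0.00
  (p AND q) OR s = min(1, a+b) on (0.00, 0.36) = 0.36
  → value = 0.3600
|0.4256 − 0.3600| = 0.066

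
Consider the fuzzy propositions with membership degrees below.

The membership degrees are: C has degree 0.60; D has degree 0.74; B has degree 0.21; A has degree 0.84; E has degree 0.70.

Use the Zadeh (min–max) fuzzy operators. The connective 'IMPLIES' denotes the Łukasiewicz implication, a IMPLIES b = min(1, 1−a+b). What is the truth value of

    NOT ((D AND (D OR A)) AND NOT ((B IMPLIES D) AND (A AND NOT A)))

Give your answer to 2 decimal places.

0.26

D OR A = max(a, b) on (0.74, 0.84) = 0.84
D AND (D OR A) = min(a, b) on (0.74, 0.84) = 0.74
B IMPLIES D  [Łukasiewicz: min(1, 1−a+b)] with a=0.21, b=0.74 → 1.00
NOT A = 1 − 0.84 = 0.16
A AND NOT A = min(a, b) on (0.84, 0.16) = 0.16
(B IMPLIES D) AND (A AND NOT A) = min(a, b) on (1.00, 0.16) = 0.16
NOT ((B IMPLIES D) AND (A AND NOT A)) = 1 − 0.16 = 0.84
(D AND (D OR A)) AND NOT ((B IMPLIES D) AND (A AND NOT A)) = min(a, b) on (0.74, 0.84) = 0.74
NOT ((D AND (D OR A)) AND NOT ((B IMPLIES D) AND (A AND NOT A))) = 1 − 0.74 = 0.26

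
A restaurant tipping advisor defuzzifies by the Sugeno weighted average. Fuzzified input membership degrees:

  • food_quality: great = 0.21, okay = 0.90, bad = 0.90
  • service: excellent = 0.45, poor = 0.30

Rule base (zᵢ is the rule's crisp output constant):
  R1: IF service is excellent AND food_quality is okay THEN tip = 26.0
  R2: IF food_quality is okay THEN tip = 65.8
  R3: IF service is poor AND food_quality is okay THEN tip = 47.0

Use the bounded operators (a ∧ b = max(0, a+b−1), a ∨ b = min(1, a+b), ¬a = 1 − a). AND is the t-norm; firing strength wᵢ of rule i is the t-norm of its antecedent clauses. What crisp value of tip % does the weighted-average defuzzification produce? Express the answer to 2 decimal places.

R1 (z=26.0): excellent=0.45, okay=0.90; AND[max(0, a+b−1)] → w = 0.35
R2 (z=65.8): okay=0.90 → w = 0.90
R3 (z=47.0): poor=0.30, okay=0.90; AND[max(0, a+b−1)] → w = 0.20
Weighted average = (0.35·26.0 + 0.90·65.8 + 0.20·47.0) / (0.35 + 0.90 + 0.20)
  = 77.7200 / 1.4500 = 53.60

53.60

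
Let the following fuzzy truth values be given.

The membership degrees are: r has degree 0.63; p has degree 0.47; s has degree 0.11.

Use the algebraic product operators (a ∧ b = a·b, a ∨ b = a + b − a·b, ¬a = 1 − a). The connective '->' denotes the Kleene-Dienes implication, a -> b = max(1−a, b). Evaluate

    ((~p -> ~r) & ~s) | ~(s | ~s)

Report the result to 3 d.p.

0.475

~p = 1 − 0.4700 = 0.5300
~r = 1 − 0.6300 = 0.3700
~p -> ~r  [Kleene-Dienes: max(1−a, b)] with a=0.5300, b=0.3700 → 0.4700
~s = 1 − 0.1100 = 0.8900
(~p -> ~r) & ~s = a·b on (0.4700, 0.8900) = 0.4183
~s = 1 − 0.1100 = 0.8900
s | ~s = a + b − a·b on (0.1100, 0.8900) = 0.9021
~(s | ~s) = 1 − 0.9021 = 0.0979
((~p -> ~r) & ~s) | ~(s | ~s) = a + b − a·b on (0.4183, 0.0979) = 0.4752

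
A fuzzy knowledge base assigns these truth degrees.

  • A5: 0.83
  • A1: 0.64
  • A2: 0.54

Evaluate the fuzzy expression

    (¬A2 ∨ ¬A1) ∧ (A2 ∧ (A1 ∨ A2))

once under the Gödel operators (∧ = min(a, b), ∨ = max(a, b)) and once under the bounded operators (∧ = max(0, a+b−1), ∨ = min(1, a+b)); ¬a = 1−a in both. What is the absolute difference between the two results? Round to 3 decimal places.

0.100

Under Gödel:
  ¬A2 = 1 − 0.54 = 0.46
  ¬A1 = 1 − 0.64 = 0.36
  ¬A2 ∨ ¬A1 = max(a, b) on (0.46, 0.36) = 0.46
  A1 ∨ A2 = max(a, b) on (0.64, 0.54) = 0.64
  A2 ∧ (A1 ∨ A2) = min(a, b) on (0.54, 0.64) = 0.54
  (¬A2 ∨ ¬A1) ∧ (A2 ∧ (A1 ∨ A2)) = min(a, b) on (0.46, 0.54) = 0.46
  → value = 0.4600
Under bounded:
  ¬A2 = 1 − 0.54 = 0.46
  ¬A1 = 1 − 0.64 = 0.36
  ¬A2 ∨ ¬A1 = min(1, a+b) on (0.46, 0.36) = 0.82
  A1 ∨ A2 = min(1, a+b) on (0.64, 0.54) = 1.00
  A2 ∧ (A1 ∨ A2) = max(0, a+b−1) on (0.54, 1.00) = 0.54
  (¬A2 ∨ ¬A1) ∧ (A2 ∧ (A1 ∨ A2)) = max(0, a+b−1) on (0.82, 0.54) = 0.36
  → value = 0.3600
|0.4600 − 0.3600| = 0.100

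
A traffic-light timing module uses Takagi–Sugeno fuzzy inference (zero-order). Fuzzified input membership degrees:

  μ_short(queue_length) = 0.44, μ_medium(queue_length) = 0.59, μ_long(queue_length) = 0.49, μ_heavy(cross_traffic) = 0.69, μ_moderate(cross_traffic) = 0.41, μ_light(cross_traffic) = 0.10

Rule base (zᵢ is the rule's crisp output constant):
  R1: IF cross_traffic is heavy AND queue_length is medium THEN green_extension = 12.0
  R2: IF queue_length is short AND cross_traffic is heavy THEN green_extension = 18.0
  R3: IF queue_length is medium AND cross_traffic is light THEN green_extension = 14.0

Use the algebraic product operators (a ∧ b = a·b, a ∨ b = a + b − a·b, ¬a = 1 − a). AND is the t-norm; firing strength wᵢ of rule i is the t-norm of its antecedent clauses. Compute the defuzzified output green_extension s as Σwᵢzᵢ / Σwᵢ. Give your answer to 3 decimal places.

R1 (z=12.0): heavy=0.69, medium=0.59; AND[a·b] → w = 0.4071
R2 (z=18.0): short=0.44, heavy=0.69; AND[a·b] → w = 0.3036
R3 (z=14.0): medium=0.59, light=0.10; AND[a·b] → w = 0.0590
Weighted average = (0.4071·12.0 + 0.3036·18.0 + 0.0590·14.0) / (0.4071 + 0.3036 + 0.0590)
  = 11.1760 / 0.7697 = 14.520

14.520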